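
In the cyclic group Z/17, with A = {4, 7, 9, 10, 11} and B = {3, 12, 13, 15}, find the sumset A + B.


Work in Z/17Z: reduce every sum a + b modulo 17.
Enumerate all 20 pairs:
a = 4: 4+3=7, 4+12=16, 4+13=0, 4+15=2
a = 7: 7+3=10, 7+12=2, 7+13=3, 7+15=5
a = 9: 9+3=12, 9+12=4, 9+13=5, 9+15=7
a = 10: 10+3=13, 10+12=5, 10+13=6, 10+15=8
a = 11: 11+3=14, 11+12=6, 11+13=7, 11+15=9
Distinct residues collected: {0, 2, 3, 4, 5, 6, 7, 8, 9, 10, 12, 13, 14, 16}
|A + B| = 14 (out of 17 total residues).

A + B = {0, 2, 3, 4, 5, 6, 7, 8, 9, 10, 12, 13, 14, 16}


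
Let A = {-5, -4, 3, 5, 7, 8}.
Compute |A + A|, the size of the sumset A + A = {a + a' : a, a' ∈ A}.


A + A = {a + a' : a, a' ∈ A}; |A| = 6.
General bounds: 2|A| - 1 ≤ |A + A| ≤ |A|(|A|+1)/2, i.e. 11 ≤ |A + A| ≤ 21.
Lower bound 2|A|-1 is attained iff A is an arithmetic progression.
Enumerate sums a + a' for a ≤ a' (symmetric, so this suffices):
a = -5: -5+-5=-10, -5+-4=-9, -5+3=-2, -5+5=0, -5+7=2, -5+8=3
a = -4: -4+-4=-8, -4+3=-1, -4+5=1, -4+7=3, -4+8=4
a = 3: 3+3=6, 3+5=8, 3+7=10, 3+8=11
a = 5: 5+5=10, 5+7=12, 5+8=13
a = 7: 7+7=14, 7+8=15
a = 8: 8+8=16
Distinct sums: {-10, -9, -8, -2, -1, 0, 1, 2, 3, 4, 6, 8, 10, 11, 12, 13, 14, 15, 16}
|A + A| = 19

|A + A| = 19


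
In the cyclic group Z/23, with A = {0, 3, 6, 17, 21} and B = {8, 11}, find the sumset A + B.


Work in Z/23Z: reduce every sum a + b modulo 23.
Enumerate all 10 pairs:
a = 0: 0+8=8, 0+11=11
a = 3: 3+8=11, 3+11=14
a = 6: 6+8=14, 6+11=17
a = 17: 17+8=2, 17+11=5
a = 21: 21+8=6, 21+11=9
Distinct residues collected: {2, 5, 6, 8, 9, 11, 14, 17}
|A + B| = 8 (out of 23 total residues).

A + B = {2, 5, 6, 8, 9, 11, 14, 17}


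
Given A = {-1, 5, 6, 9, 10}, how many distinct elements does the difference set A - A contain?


A - A = {a - a' : a, a' ∈ A}; |A| = 5.
Bounds: 2|A|-1 ≤ |A - A| ≤ |A|² - |A| + 1, i.e. 9 ≤ |A - A| ≤ 21.
Note: 0 ∈ A - A always (from a - a). The set is symmetric: if d ∈ A - A then -d ∈ A - A.
Enumerate nonzero differences d = a - a' with a > a' (then include -d):
Positive differences: {1, 3, 4, 5, 6, 7, 10, 11}
Full difference set: {0} ∪ (positive diffs) ∪ (negative diffs).
|A - A| = 1 + 2·8 = 17 (matches direct enumeration: 17).

|A - A| = 17


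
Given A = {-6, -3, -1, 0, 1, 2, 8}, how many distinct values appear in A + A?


A + A = {a + a' : a, a' ∈ A}; |A| = 7.
General bounds: 2|A| - 1 ≤ |A + A| ≤ |A|(|A|+1)/2, i.e. 13 ≤ |A + A| ≤ 28.
Lower bound 2|A|-1 is attained iff A is an arithmetic progression.
Enumerate sums a + a' for a ≤ a' (symmetric, so this suffices):
a = -6: -6+-6=-12, -6+-3=-9, -6+-1=-7, -6+0=-6, -6+1=-5, -6+2=-4, -6+8=2
a = -3: -3+-3=-6, -3+-1=-4, -3+0=-3, -3+1=-2, -3+2=-1, -3+8=5
a = -1: -1+-1=-2, -1+0=-1, -1+1=0, -1+2=1, -1+8=7
a = 0: 0+0=0, 0+1=1, 0+2=2, 0+8=8
a = 1: 1+1=2, 1+2=3, 1+8=9
a = 2: 2+2=4, 2+8=10
a = 8: 8+8=16
Distinct sums: {-12, -9, -7, -6, -5, -4, -3, -2, -1, 0, 1, 2, 3, 4, 5, 7, 8, 9, 10, 16}
|A + A| = 20

|A + A| = 20


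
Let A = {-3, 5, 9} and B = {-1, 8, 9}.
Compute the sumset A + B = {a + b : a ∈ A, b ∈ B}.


A + B = {a + b : a ∈ A, b ∈ B}.
Enumerate all |A|·|B| = 3·3 = 9 pairs (a, b) and collect distinct sums.
a = -3: -3+-1=-4, -3+8=5, -3+9=6
a = 5: 5+-1=4, 5+8=13, 5+9=14
a = 9: 9+-1=8, 9+8=17, 9+9=18
Collecting distinct sums: A + B = {-4, 4, 5, 6, 8, 13, 14, 17, 18}
|A + B| = 9

A + B = {-4, 4, 5, 6, 8, 13, 14, 17, 18}


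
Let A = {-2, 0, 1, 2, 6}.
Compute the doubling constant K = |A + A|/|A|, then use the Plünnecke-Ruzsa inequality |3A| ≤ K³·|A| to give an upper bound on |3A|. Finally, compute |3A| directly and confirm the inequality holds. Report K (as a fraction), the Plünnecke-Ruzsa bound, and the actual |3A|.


|A| = 5.
Step 1: Compute A + A by enumerating all 25 pairs.
A + A = {-4, -2, -1, 0, 1, 2, 3, 4, 6, 7, 8, 12}, so |A + A| = 12.
Step 2: Doubling constant K = |A + A|/|A| = 12/5 = 12/5 ≈ 2.4000.
Step 3: Plünnecke-Ruzsa gives |3A| ≤ K³·|A| = (2.4000)³ · 5 ≈ 69.1200.
Step 4: Compute 3A = A + A + A directly by enumerating all triples (a,b,c) ∈ A³; |3A| = 20.
Step 5: Check 20 ≤ 69.1200? Yes ✓.

K = 12/5, Plünnecke-Ruzsa bound K³|A| ≈ 69.1200, |3A| = 20, inequality holds.


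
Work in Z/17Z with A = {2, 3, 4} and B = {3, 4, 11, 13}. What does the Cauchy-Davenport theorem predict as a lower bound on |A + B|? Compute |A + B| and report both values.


Cauchy-Davenport: |A + B| ≥ min(p, |A| + |B| - 1) for A, B nonempty in Z/pZ.
|A| = 3, |B| = 4, p = 17.
CD lower bound = min(17, 3 + 4 - 1) = min(17, 6) = 6.
Compute A + B mod 17 directly:
a = 2: 2+3=5, 2+4=6, 2+11=13, 2+13=15
a = 3: 3+3=6, 3+4=7, 3+11=14, 3+13=16
a = 4: 4+3=7, 4+4=8, 4+11=15, 4+13=0
A + B = {0, 5, 6, 7, 8, 13, 14, 15, 16}, so |A + B| = 9.
Verify: 9 ≥ 6? Yes ✓.

CD lower bound = 6, actual |A + B| = 9.


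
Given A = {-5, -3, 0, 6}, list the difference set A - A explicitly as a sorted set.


A - A = {a - a' : a, a' ∈ A}.
Compute a - a' for each ordered pair (a, a'):
a = -5: -5--5=0, -5--3=-2, -5-0=-5, -5-6=-11
a = -3: -3--5=2, -3--3=0, -3-0=-3, -3-6=-9
a = 0: 0--5=5, 0--3=3, 0-0=0, 0-6=-6
a = 6: 6--5=11, 6--3=9, 6-0=6, 6-6=0
Collecting distinct values (and noting 0 appears from a-a):
A - A = {-11, -9, -6, -5, -3, -2, 0, 2, 3, 5, 6, 9, 11}
|A - A| = 13

A - A = {-11, -9, -6, -5, -3, -2, 0, 2, 3, 5, 6, 9, 11}


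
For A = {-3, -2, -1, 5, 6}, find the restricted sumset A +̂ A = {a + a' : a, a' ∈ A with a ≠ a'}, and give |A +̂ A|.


Restricted sumset: A +̂ A = {a + a' : a ∈ A, a' ∈ A, a ≠ a'}.
Equivalently, take A + A and drop any sum 2a that is achievable ONLY as a + a for a ∈ A (i.e. sums representable only with equal summands).
Enumerate pairs (a, a') with a < a' (symmetric, so each unordered pair gives one sum; this covers all a ≠ a'):
  -3 + -2 = -5
  -3 + -1 = -4
  -3 + 5 = 2
  -3 + 6 = 3
  -2 + -1 = -3
  -2 + 5 = 3
  -2 + 6 = 4
  -1 + 5 = 4
  -1 + 6 = 5
  5 + 6 = 11
Collected distinct sums: {-5, -4, -3, 2, 3, 4, 5, 11}
|A +̂ A| = 8
(Reference bound: |A +̂ A| ≥ 2|A| - 3 for |A| ≥ 2, with |A| = 5 giving ≥ 7.)

|A +̂ A| = 8


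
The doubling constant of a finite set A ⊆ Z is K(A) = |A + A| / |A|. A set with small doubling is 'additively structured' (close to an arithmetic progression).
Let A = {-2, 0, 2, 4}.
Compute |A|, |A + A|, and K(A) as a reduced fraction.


|A| = 4.
Compute A + A by enumerating all 16 pairs.
A + A = {-4, -2, 0, 2, 4, 6, 8}, so |A + A| = 7.
K = |A + A| / |A| = 7/4 (already in lowest terms) ≈ 1.7500.
Reference: AP of size 4 gives K = 7/4 ≈ 1.7500; a fully generic set of size 4 gives K ≈ 2.5000.

|A| = 4, |A + A| = 7, K = 7/4.


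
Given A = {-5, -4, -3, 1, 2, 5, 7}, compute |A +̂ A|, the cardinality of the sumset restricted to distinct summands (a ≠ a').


Restricted sumset: A +̂ A = {a + a' : a ∈ A, a' ∈ A, a ≠ a'}.
Equivalently, take A + A and drop any sum 2a that is achievable ONLY as a + a for a ∈ A (i.e. sums representable only with equal summands).
Enumerate pairs (a, a') with a < a' (symmetric, so each unordered pair gives one sum; this covers all a ≠ a'):
  -5 + -4 = -9
  -5 + -3 = -8
  -5 + 1 = -4
  -5 + 2 = -3
  -5 + 5 = 0
  -5 + 7 = 2
  -4 + -3 = -7
  -4 + 1 = -3
  -4 + 2 = -2
  -4 + 5 = 1
  -4 + 7 = 3
  -3 + 1 = -2
  -3 + 2 = -1
  -3 + 5 = 2
  -3 + 7 = 4
  1 + 2 = 3
  1 + 5 = 6
  1 + 7 = 8
  2 + 5 = 7
  2 + 7 = 9
  5 + 7 = 12
Collected distinct sums: {-9, -8, -7, -4, -3, -2, -1, 0, 1, 2, 3, 4, 6, 7, 8, 9, 12}
|A +̂ A| = 17
(Reference bound: |A +̂ A| ≥ 2|A| - 3 for |A| ≥ 2, with |A| = 7 giving ≥ 11.)

|A +̂ A| = 17


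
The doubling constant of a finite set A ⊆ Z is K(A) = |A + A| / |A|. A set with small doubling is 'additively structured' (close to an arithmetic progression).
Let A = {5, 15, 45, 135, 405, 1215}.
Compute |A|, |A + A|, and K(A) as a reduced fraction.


|A| = 6.
Compute A + A by enumerating all 36 pairs.
A + A = {10, 20, 30, 50, 60, 90, 140, 150, 180, 270, 410, 420, 450, 540, 810, 1220, 1230, 1260, 1350, 1620, 2430}, so |A + A| = 21.
K = |A + A| / |A| = 21/6 = 7/2 ≈ 3.5000.
Reference: AP of size 6 gives K = 11/6 ≈ 1.8333; a fully generic set of size 6 gives K ≈ 3.5000.

|A| = 6, |A + A| = 21, K = 21/6 = 7/2.


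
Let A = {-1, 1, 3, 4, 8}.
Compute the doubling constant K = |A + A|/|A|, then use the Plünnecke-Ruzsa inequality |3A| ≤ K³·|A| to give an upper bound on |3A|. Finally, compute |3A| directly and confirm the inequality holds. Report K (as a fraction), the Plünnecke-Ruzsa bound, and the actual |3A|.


|A| = 5.
Step 1: Compute A + A by enumerating all 25 pairs.
A + A = {-2, 0, 2, 3, 4, 5, 6, 7, 8, 9, 11, 12, 16}, so |A + A| = 13.
Step 2: Doubling constant K = |A + A|/|A| = 13/5 = 13/5 ≈ 2.6000.
Step 3: Plünnecke-Ruzsa gives |3A| ≤ K³·|A| = (2.6000)³ · 5 ≈ 87.8800.
Step 4: Compute 3A = A + A + A directly by enumerating all triples (a,b,c) ∈ A³; |3A| = 22.
Step 5: Check 22 ≤ 87.8800? Yes ✓.

K = 13/5, Plünnecke-Ruzsa bound K³|A| ≈ 87.8800, |3A| = 22, inequality holds.


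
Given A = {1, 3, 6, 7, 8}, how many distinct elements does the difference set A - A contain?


A - A = {a - a' : a, a' ∈ A}; |A| = 5.
Bounds: 2|A|-1 ≤ |A - A| ≤ |A|² - |A| + 1, i.e. 9 ≤ |A - A| ≤ 21.
Note: 0 ∈ A - A always (from a - a). The set is symmetric: if d ∈ A - A then -d ∈ A - A.
Enumerate nonzero differences d = a - a' with a > a' (then include -d):
Positive differences: {1, 2, 3, 4, 5, 6, 7}
Full difference set: {0} ∪ (positive diffs) ∪ (negative diffs).
|A - A| = 1 + 2·7 = 15 (matches direct enumeration: 15).

|A - A| = 15


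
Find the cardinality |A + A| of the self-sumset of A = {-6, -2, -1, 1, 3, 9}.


A + A = {a + a' : a, a' ∈ A}; |A| = 6.
General bounds: 2|A| - 1 ≤ |A + A| ≤ |A|(|A|+1)/2, i.e. 11 ≤ |A + A| ≤ 21.
Lower bound 2|A|-1 is attained iff A is an arithmetic progression.
Enumerate sums a + a' for a ≤ a' (symmetric, so this suffices):
a = -6: -6+-6=-12, -6+-2=-8, -6+-1=-7, -6+1=-5, -6+3=-3, -6+9=3
a = -2: -2+-2=-4, -2+-1=-3, -2+1=-1, -2+3=1, -2+9=7
a = -1: -1+-1=-2, -1+1=0, -1+3=2, -1+9=8
a = 1: 1+1=2, 1+3=4, 1+9=10
a = 3: 3+3=6, 3+9=12
a = 9: 9+9=18
Distinct sums: {-12, -8, -7, -5, -4, -3, -2, -1, 0, 1, 2, 3, 4, 6, 7, 8, 10, 12, 18}
|A + A| = 19

|A + A| = 19


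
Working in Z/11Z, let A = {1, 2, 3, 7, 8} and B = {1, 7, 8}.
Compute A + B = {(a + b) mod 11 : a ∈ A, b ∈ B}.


Work in Z/11Z: reduce every sum a + b modulo 11.
Enumerate all 15 pairs:
a = 1: 1+1=2, 1+7=8, 1+8=9
a = 2: 2+1=3, 2+7=9, 2+8=10
a = 3: 3+1=4, 3+7=10, 3+8=0
a = 7: 7+1=8, 7+7=3, 7+8=4
a = 8: 8+1=9, 8+7=4, 8+8=5
Distinct residues collected: {0, 2, 3, 4, 5, 8, 9, 10}
|A + B| = 8 (out of 11 total residues).

A + B = {0, 2, 3, 4, 5, 8, 9, 10}


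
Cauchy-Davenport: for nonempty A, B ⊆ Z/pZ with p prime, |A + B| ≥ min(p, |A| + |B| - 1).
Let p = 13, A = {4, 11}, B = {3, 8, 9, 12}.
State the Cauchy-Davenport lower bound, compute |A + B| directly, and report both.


Cauchy-Davenport: |A + B| ≥ min(p, |A| + |B| - 1) for A, B nonempty in Z/pZ.
|A| = 2, |B| = 4, p = 13.
CD lower bound = min(13, 2 + 4 - 1) = min(13, 5) = 5.
Compute A + B mod 13 directly:
a = 4: 4+3=7, 4+8=12, 4+9=0, 4+12=3
a = 11: 11+3=1, 11+8=6, 11+9=7, 11+12=10
A + B = {0, 1, 3, 6, 7, 10, 12}, so |A + B| = 7.
Verify: 7 ≥ 5? Yes ✓.

CD lower bound = 5, actual |A + B| = 7.


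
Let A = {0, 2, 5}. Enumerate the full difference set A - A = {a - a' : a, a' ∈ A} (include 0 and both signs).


A - A = {a - a' : a, a' ∈ A}.
Compute a - a' for each ordered pair (a, a'):
a = 0: 0-0=0, 0-2=-2, 0-5=-5
a = 2: 2-0=2, 2-2=0, 2-5=-3
a = 5: 5-0=5, 5-2=3, 5-5=0
Collecting distinct values (and noting 0 appears from a-a):
A - A = {-5, -3, -2, 0, 2, 3, 5}
|A - A| = 7

A - A = {-5, -3, -2, 0, 2, 3, 5}


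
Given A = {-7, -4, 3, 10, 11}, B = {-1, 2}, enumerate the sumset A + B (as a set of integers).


A + B = {a + b : a ∈ A, b ∈ B}.
Enumerate all |A|·|B| = 5·2 = 10 pairs (a, b) and collect distinct sums.
a = -7: -7+-1=-8, -7+2=-5
a = -4: -4+-1=-5, -4+2=-2
a = 3: 3+-1=2, 3+2=5
a = 10: 10+-1=9, 10+2=12
a = 11: 11+-1=10, 11+2=13
Collecting distinct sums: A + B = {-8, -5, -2, 2, 5, 9, 10, 12, 13}
|A + B| = 9

A + B = {-8, -5, -2, 2, 5, 9, 10, 12, 13}


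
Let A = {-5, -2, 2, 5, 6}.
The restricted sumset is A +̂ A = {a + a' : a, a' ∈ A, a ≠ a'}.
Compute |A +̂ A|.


Restricted sumset: A +̂ A = {a + a' : a ∈ A, a' ∈ A, a ≠ a'}.
Equivalently, take A + A and drop any sum 2a that is achievable ONLY as a + a for a ∈ A (i.e. sums representable only with equal summands).
Enumerate pairs (a, a') with a < a' (symmetric, so each unordered pair gives one sum; this covers all a ≠ a'):
  -5 + -2 = -7
  -5 + 2 = -3
  -5 + 5 = 0
  -5 + 6 = 1
  -2 + 2 = 0
  -2 + 5 = 3
  -2 + 6 = 4
  2 + 5 = 7
  2 + 6 = 8
  5 + 6 = 11
Collected distinct sums: {-7, -3, 0, 1, 3, 4, 7, 8, 11}
|A +̂ A| = 9
(Reference bound: |A +̂ A| ≥ 2|A| - 3 for |A| ≥ 2, with |A| = 5 giving ≥ 7.)

|A +̂ A| = 9


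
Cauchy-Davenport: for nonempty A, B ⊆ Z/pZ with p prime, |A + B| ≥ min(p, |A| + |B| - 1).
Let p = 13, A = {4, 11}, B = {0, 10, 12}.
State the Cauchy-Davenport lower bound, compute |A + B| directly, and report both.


Cauchy-Davenport: |A + B| ≥ min(p, |A| + |B| - 1) for A, B nonempty in Z/pZ.
|A| = 2, |B| = 3, p = 13.
CD lower bound = min(13, 2 + 3 - 1) = min(13, 4) = 4.
Compute A + B mod 13 directly:
a = 4: 4+0=4, 4+10=1, 4+12=3
a = 11: 11+0=11, 11+10=8, 11+12=10
A + B = {1, 3, 4, 8, 10, 11}, so |A + B| = 6.
Verify: 6 ≥ 4? Yes ✓.

CD lower bound = 4, actual |A + B| = 6.


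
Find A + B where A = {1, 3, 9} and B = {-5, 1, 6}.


A + B = {a + b : a ∈ A, b ∈ B}.
Enumerate all |A|·|B| = 3·3 = 9 pairs (a, b) and collect distinct sums.
a = 1: 1+-5=-4, 1+1=2, 1+6=7
a = 3: 3+-5=-2, 3+1=4, 3+6=9
a = 9: 9+-5=4, 9+1=10, 9+6=15
Collecting distinct sums: A + B = {-4, -2, 2, 4, 7, 9, 10, 15}
|A + B| = 8

A + B = {-4, -2, 2, 4, 7, 9, 10, 15}


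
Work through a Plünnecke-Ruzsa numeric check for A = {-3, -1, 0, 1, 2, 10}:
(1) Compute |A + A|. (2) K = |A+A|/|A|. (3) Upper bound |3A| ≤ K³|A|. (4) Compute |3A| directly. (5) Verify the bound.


|A| = 6.
Step 1: Compute A + A by enumerating all 36 pairs.
A + A = {-6, -4, -3, -2, -1, 0, 1, 2, 3, 4, 7, 9, 10, 11, 12, 20}, so |A + A| = 16.
Step 2: Doubling constant K = |A + A|/|A| = 16/6 = 16/6 ≈ 2.6667.
Step 3: Plünnecke-Ruzsa gives |3A| ≤ K³·|A| = (2.6667)³ · 6 ≈ 113.7778.
Step 4: Compute 3A = A + A + A directly by enumerating all triples (a,b,c) ∈ A³; |3A| = 29.
Step 5: Check 29 ≤ 113.7778? Yes ✓.

K = 16/6, Plünnecke-Ruzsa bound K³|A| ≈ 113.7778, |3A| = 29, inequality holds.


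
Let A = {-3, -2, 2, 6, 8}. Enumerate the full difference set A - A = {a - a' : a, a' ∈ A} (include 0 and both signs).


A - A = {a - a' : a, a' ∈ A}.
Compute a - a' for each ordered pair (a, a'):
a = -3: -3--3=0, -3--2=-1, -3-2=-5, -3-6=-9, -3-8=-11
a = -2: -2--3=1, -2--2=0, -2-2=-4, -2-6=-8, -2-8=-10
a = 2: 2--3=5, 2--2=4, 2-2=0, 2-6=-4, 2-8=-6
a = 6: 6--3=9, 6--2=8, 6-2=4, 6-6=0, 6-8=-2
a = 8: 8--3=11, 8--2=10, 8-2=6, 8-6=2, 8-8=0
Collecting distinct values (and noting 0 appears from a-a):
A - A = {-11, -10, -9, -8, -6, -5, -4, -2, -1, 0, 1, 2, 4, 5, 6, 8, 9, 10, 11}
|A - A| = 19

A - A = {-11, -10, -9, -8, -6, -5, -4, -2, -1, 0, 1, 2, 4, 5, 6, 8, 9, 10, 11}


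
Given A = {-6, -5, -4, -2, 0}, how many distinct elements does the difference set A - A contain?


A - A = {a - a' : a, a' ∈ A}; |A| = 5.
Bounds: 2|A|-1 ≤ |A - A| ≤ |A|² - |A| + 1, i.e. 9 ≤ |A - A| ≤ 21.
Note: 0 ∈ A - A always (from a - a). The set is symmetric: if d ∈ A - A then -d ∈ A - A.
Enumerate nonzero differences d = a - a' with a > a' (then include -d):
Positive differences: {1, 2, 3, 4, 5, 6}
Full difference set: {0} ∪ (positive diffs) ∪ (negative diffs).
|A - A| = 1 + 2·6 = 13 (matches direct enumeration: 13).

|A - A| = 13


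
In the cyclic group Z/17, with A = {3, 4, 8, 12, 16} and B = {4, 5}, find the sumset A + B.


Work in Z/17Z: reduce every sum a + b modulo 17.
Enumerate all 10 pairs:
a = 3: 3+4=7, 3+5=8
a = 4: 4+4=8, 4+5=9
a = 8: 8+4=12, 8+5=13
a = 12: 12+4=16, 12+5=0
a = 16: 16+4=3, 16+5=4
Distinct residues collected: {0, 3, 4, 7, 8, 9, 12, 13, 16}
|A + B| = 9 (out of 17 total residues).

A + B = {0, 3, 4, 7, 8, 9, 12, 13, 16}


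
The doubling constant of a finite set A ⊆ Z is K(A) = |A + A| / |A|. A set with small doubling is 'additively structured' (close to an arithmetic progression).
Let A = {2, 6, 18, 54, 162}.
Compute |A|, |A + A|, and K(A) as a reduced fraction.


|A| = 5.
Compute A + A by enumerating all 25 pairs.
A + A = {4, 8, 12, 20, 24, 36, 56, 60, 72, 108, 164, 168, 180, 216, 324}, so |A + A| = 15.
K = |A + A| / |A| = 15/5 = 3/1 ≈ 3.0000.
Reference: AP of size 5 gives K = 9/5 ≈ 1.8000; a fully generic set of size 5 gives K ≈ 3.0000.

|A| = 5, |A + A| = 15, K = 15/5 = 3/1.


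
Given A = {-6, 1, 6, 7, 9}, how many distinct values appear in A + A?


A + A = {a + a' : a, a' ∈ A}; |A| = 5.
General bounds: 2|A| - 1 ≤ |A + A| ≤ |A|(|A|+1)/2, i.e. 9 ≤ |A + A| ≤ 15.
Lower bound 2|A|-1 is attained iff A is an arithmetic progression.
Enumerate sums a + a' for a ≤ a' (symmetric, so this suffices):
a = -6: -6+-6=-12, -6+1=-5, -6+6=0, -6+7=1, -6+9=3
a = 1: 1+1=2, 1+6=7, 1+7=8, 1+9=10
a = 6: 6+6=12, 6+7=13, 6+9=15
a = 7: 7+7=14, 7+9=16
a = 9: 9+9=18
Distinct sums: {-12, -5, 0, 1, 2, 3, 7, 8, 10, 12, 13, 14, 15, 16, 18}
|A + A| = 15

|A + A| = 15


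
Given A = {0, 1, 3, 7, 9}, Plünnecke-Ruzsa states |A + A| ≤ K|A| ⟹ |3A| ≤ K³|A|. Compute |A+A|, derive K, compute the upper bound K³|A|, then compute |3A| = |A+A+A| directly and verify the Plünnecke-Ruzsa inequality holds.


|A| = 5.
Step 1: Compute A + A by enumerating all 25 pairs.
A + A = {0, 1, 2, 3, 4, 6, 7, 8, 9, 10, 12, 14, 16, 18}, so |A + A| = 14.
Step 2: Doubling constant K = |A + A|/|A| = 14/5 = 14/5 ≈ 2.8000.
Step 3: Plünnecke-Ruzsa gives |3A| ≤ K³·|A| = (2.8000)³ · 5 ≈ 109.7600.
Step 4: Compute 3A = A + A + A directly by enumerating all triples (a,b,c) ∈ A³; |3A| = 24.
Step 5: Check 24 ≤ 109.7600? Yes ✓.

K = 14/5, Plünnecke-Ruzsa bound K³|A| ≈ 109.7600, |3A| = 24, inequality holds.


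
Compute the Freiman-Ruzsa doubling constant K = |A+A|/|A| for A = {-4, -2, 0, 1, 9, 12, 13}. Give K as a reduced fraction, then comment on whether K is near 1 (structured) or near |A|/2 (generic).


|A| = 7.
Compute A + A by enumerating all 49 pairs.
A + A = {-8, -6, -4, -3, -2, -1, 0, 1, 2, 5, 7, 8, 9, 10, 11, 12, 13, 14, 18, 21, 22, 24, 25, 26}, so |A + A| = 24.
K = |A + A| / |A| = 24/7 (already in lowest terms) ≈ 3.4286.
Reference: AP of size 7 gives K = 13/7 ≈ 1.8571; a fully generic set of size 7 gives K ≈ 4.0000.

|A| = 7, |A + A| = 24, K = 24/7.


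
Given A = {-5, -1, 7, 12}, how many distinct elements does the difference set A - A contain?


A - A = {a - a' : a, a' ∈ A}; |A| = 4.
Bounds: 2|A|-1 ≤ |A - A| ≤ |A|² - |A| + 1, i.e. 7 ≤ |A - A| ≤ 13.
Note: 0 ∈ A - A always (from a - a). The set is symmetric: if d ∈ A - A then -d ∈ A - A.
Enumerate nonzero differences d = a - a' with a > a' (then include -d):
Positive differences: {4, 5, 8, 12, 13, 17}
Full difference set: {0} ∪ (positive diffs) ∪ (negative diffs).
|A - A| = 1 + 2·6 = 13 (matches direct enumeration: 13).

|A - A| = 13


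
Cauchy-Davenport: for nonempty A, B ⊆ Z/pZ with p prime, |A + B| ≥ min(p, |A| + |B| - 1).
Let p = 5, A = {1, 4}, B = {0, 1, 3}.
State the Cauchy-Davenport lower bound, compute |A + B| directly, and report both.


Cauchy-Davenport: |A + B| ≥ min(p, |A| + |B| - 1) for A, B nonempty in Z/pZ.
|A| = 2, |B| = 3, p = 5.
CD lower bound = min(5, 2 + 3 - 1) = min(5, 4) = 4.
Compute A + B mod 5 directly:
a = 1: 1+0=1, 1+1=2, 1+3=4
a = 4: 4+0=4, 4+1=0, 4+3=2
A + B = {0, 1, 2, 4}, so |A + B| = 4.
Verify: 4 ≥ 4? Yes ✓.

CD lower bound = 4, actual |A + B| = 4.


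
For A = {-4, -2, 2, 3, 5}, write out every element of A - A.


A - A = {a - a' : a, a' ∈ A}.
Compute a - a' for each ordered pair (a, a'):
a = -4: -4--4=0, -4--2=-2, -4-2=-6, -4-3=-7, -4-5=-9
a = -2: -2--4=2, -2--2=0, -2-2=-4, -2-3=-5, -2-5=-7
a = 2: 2--4=6, 2--2=4, 2-2=0, 2-3=-1, 2-5=-3
a = 3: 3--4=7, 3--2=5, 3-2=1, 3-3=0, 3-5=-2
a = 5: 5--4=9, 5--2=7, 5-2=3, 5-3=2, 5-5=0
Collecting distinct values (and noting 0 appears from a-a):
A - A = {-9, -7, -6, -5, -4, -3, -2, -1, 0, 1, 2, 3, 4, 5, 6, 7, 9}
|A - A| = 17

A - A = {-9, -7, -6, -5, -4, -3, -2, -1, 0, 1, 2, 3, 4, 5, 6, 7, 9}


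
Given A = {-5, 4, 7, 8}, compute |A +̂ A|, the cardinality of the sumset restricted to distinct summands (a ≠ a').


Restricted sumset: A +̂ A = {a + a' : a ∈ A, a' ∈ A, a ≠ a'}.
Equivalently, take A + A and drop any sum 2a that is achievable ONLY as a + a for a ∈ A (i.e. sums representable only with equal summands).
Enumerate pairs (a, a') with a < a' (symmetric, so each unordered pair gives one sum; this covers all a ≠ a'):
  -5 + 4 = -1
  -5 + 7 = 2
  -5 + 8 = 3
  4 + 7 = 11
  4 + 8 = 12
  7 + 8 = 15
Collected distinct sums: {-1, 2, 3, 11, 12, 15}
|A +̂ A| = 6
(Reference bound: |A +̂ A| ≥ 2|A| - 3 for |A| ≥ 2, with |A| = 4 giving ≥ 5.)

|A +̂ A| = 6


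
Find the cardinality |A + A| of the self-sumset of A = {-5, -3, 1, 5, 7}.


A + A = {a + a' : a, a' ∈ A}; |A| = 5.
General bounds: 2|A| - 1 ≤ |A + A| ≤ |A|(|A|+1)/2, i.e. 9 ≤ |A + A| ≤ 15.
Lower bound 2|A|-1 is attained iff A is an arithmetic progression.
Enumerate sums a + a' for a ≤ a' (symmetric, so this suffices):
a = -5: -5+-5=-10, -5+-3=-8, -5+1=-4, -5+5=0, -5+7=2
a = -3: -3+-3=-6, -3+1=-2, -3+5=2, -3+7=4
a = 1: 1+1=2, 1+5=6, 1+7=8
a = 5: 5+5=10, 5+7=12
a = 7: 7+7=14
Distinct sums: {-10, -8, -6, -4, -2, 0, 2, 4, 6, 8, 10, 12, 14}
|A + A| = 13

|A + A| = 13


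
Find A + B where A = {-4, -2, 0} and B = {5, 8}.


A + B = {a + b : a ∈ A, b ∈ B}.
Enumerate all |A|·|B| = 3·2 = 6 pairs (a, b) and collect distinct sums.
a = -4: -4+5=1, -4+8=4
a = -2: -2+5=3, -2+8=6
a = 0: 0+5=5, 0+8=8
Collecting distinct sums: A + B = {1, 3, 4, 5, 6, 8}
|A + B| = 6

A + B = {1, 3, 4, 5, 6, 8}


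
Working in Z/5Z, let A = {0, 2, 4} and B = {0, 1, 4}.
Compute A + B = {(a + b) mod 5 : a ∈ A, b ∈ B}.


Work in Z/5Z: reduce every sum a + b modulo 5.
Enumerate all 9 pairs:
a = 0: 0+0=0, 0+1=1, 0+4=4
a = 2: 2+0=2, 2+1=3, 2+4=1
a = 4: 4+0=4, 4+1=0, 4+4=3
Distinct residues collected: {0, 1, 2, 3, 4}
|A + B| = 5 (out of 5 total residues).

A + B = {0, 1, 2, 3, 4}


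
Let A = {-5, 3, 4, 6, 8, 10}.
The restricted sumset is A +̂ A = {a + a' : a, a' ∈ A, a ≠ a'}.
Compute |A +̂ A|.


Restricted sumset: A +̂ A = {a + a' : a ∈ A, a' ∈ A, a ≠ a'}.
Equivalently, take A + A and drop any sum 2a that is achievable ONLY as a + a for a ∈ A (i.e. sums representable only with equal summands).
Enumerate pairs (a, a') with a < a' (symmetric, so each unordered pair gives one sum; this covers all a ≠ a'):
  -5 + 3 = -2
  -5 + 4 = -1
  -5 + 6 = 1
  -5 + 8 = 3
  -5 + 10 = 5
  3 + 4 = 7
  3 + 6 = 9
  3 + 8 = 11
  3 + 10 = 13
  4 + 6 = 10
  4 + 8 = 12
  4 + 10 = 14
  6 + 8 = 14
  6 + 10 = 16
  8 + 10 = 18
Collected distinct sums: {-2, -1, 1, 3, 5, 7, 9, 10, 11, 12, 13, 14, 16, 18}
|A +̂ A| = 14
(Reference bound: |A +̂ A| ≥ 2|A| - 3 for |A| ≥ 2, with |A| = 6 giving ≥ 9.)

|A +̂ A| = 14


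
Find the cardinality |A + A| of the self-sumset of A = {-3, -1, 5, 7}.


A + A = {a + a' : a, a' ∈ A}; |A| = 4.
General bounds: 2|A| - 1 ≤ |A + A| ≤ |A|(|A|+1)/2, i.e. 7 ≤ |A + A| ≤ 10.
Lower bound 2|A|-1 is attained iff A is an arithmetic progression.
Enumerate sums a + a' for a ≤ a' (symmetric, so this suffices):
a = -3: -3+-3=-6, -3+-1=-4, -3+5=2, -3+7=4
a = -1: -1+-1=-2, -1+5=4, -1+7=6
a = 5: 5+5=10, 5+7=12
a = 7: 7+7=14
Distinct sums: {-6, -4, -2, 2, 4, 6, 10, 12, 14}
|A + A| = 9

|A + A| = 9


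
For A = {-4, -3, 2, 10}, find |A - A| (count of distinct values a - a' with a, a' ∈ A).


A - A = {a - a' : a, a' ∈ A}; |A| = 4.
Bounds: 2|A|-1 ≤ |A - A| ≤ |A|² - |A| + 1, i.e. 7 ≤ |A - A| ≤ 13.
Note: 0 ∈ A - A always (from a - a). The set is symmetric: if d ∈ A - A then -d ∈ A - A.
Enumerate nonzero differences d = a - a' with a > a' (then include -d):
Positive differences: {1, 5, 6, 8, 13, 14}
Full difference set: {0} ∪ (positive diffs) ∪ (negative diffs).
|A - A| = 1 + 2·6 = 13 (matches direct enumeration: 13).

|A - A| = 13


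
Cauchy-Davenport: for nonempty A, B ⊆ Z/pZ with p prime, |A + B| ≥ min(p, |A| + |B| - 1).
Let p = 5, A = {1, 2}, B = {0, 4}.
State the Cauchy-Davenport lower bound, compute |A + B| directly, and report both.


Cauchy-Davenport: |A + B| ≥ min(p, |A| + |B| - 1) for A, B nonempty in Z/pZ.
|A| = 2, |B| = 2, p = 5.
CD lower bound = min(5, 2 + 2 - 1) = min(5, 3) = 3.
Compute A + B mod 5 directly:
a = 1: 1+0=1, 1+4=0
a = 2: 2+0=2, 2+4=1
A + B = {0, 1, 2}, so |A + B| = 3.
Verify: 3 ≥ 3? Yes ✓.

CD lower bound = 3, actual |A + B| = 3.


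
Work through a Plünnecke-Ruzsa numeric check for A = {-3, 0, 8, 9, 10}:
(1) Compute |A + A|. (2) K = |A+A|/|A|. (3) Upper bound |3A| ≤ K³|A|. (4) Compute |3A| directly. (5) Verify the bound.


|A| = 5.
Step 1: Compute A + A by enumerating all 25 pairs.
A + A = {-6, -3, 0, 5, 6, 7, 8, 9, 10, 16, 17, 18, 19, 20}, so |A + A| = 14.
Step 2: Doubling constant K = |A + A|/|A| = 14/5 = 14/5 ≈ 2.8000.
Step 3: Plünnecke-Ruzsa gives |3A| ≤ K³·|A| = (2.8000)³ · 5 ≈ 109.7600.
Step 4: Compute 3A = A + A + A directly by enumerating all triples (a,b,c) ∈ A³; |3A| = 28.
Step 5: Check 28 ≤ 109.7600? Yes ✓.

K = 14/5, Plünnecke-Ruzsa bound K³|A| ≈ 109.7600, |3A| = 28, inequality holds.


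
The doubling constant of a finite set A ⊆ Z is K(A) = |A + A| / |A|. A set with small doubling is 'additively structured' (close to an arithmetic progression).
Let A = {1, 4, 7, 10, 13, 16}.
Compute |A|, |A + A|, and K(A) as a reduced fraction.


|A| = 6.
Compute A + A by enumerating all 36 pairs.
A + A = {2, 5, 8, 11, 14, 17, 20, 23, 26, 29, 32}, so |A + A| = 11.
K = |A + A| / |A| = 11/6 (already in lowest terms) ≈ 1.8333.
Reference: AP of size 6 gives K = 11/6 ≈ 1.8333; a fully generic set of size 6 gives K ≈ 3.5000.

|A| = 6, |A + A| = 11, K = 11/6.


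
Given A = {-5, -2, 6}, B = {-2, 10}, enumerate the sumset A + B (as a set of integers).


A + B = {a + b : a ∈ A, b ∈ B}.
Enumerate all |A|·|B| = 3·2 = 6 pairs (a, b) and collect distinct sums.
a = -5: -5+-2=-7, -5+10=5
a = -2: -2+-2=-4, -2+10=8
a = 6: 6+-2=4, 6+10=16
Collecting distinct sums: A + B = {-7, -4, 4, 5, 8, 16}
|A + B| = 6

A + B = {-7, -4, 4, 5, 8, 16}


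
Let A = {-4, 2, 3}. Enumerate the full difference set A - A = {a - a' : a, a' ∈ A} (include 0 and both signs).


A - A = {a - a' : a, a' ∈ A}.
Compute a - a' for each ordered pair (a, a'):
a = -4: -4--4=0, -4-2=-6, -4-3=-7
a = 2: 2--4=6, 2-2=0, 2-3=-1
a = 3: 3--4=7, 3-2=1, 3-3=0
Collecting distinct values (and noting 0 appears from a-a):
A - A = {-7, -6, -1, 0, 1, 6, 7}
|A - A| = 7

A - A = {-7, -6, -1, 0, 1, 6, 7}


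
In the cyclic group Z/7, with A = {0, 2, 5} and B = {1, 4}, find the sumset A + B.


Work in Z/7Z: reduce every sum a + b modulo 7.
Enumerate all 6 pairs:
a = 0: 0+1=1, 0+4=4
a = 2: 2+1=3, 2+4=6
a = 5: 5+1=6, 5+4=2
Distinct residues collected: {1, 2, 3, 4, 6}
|A + B| = 5 (out of 7 total residues).

A + B = {1, 2, 3, 4, 6}


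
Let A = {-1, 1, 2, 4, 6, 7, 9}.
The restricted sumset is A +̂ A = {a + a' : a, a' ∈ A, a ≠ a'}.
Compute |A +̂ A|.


Restricted sumset: A +̂ A = {a + a' : a ∈ A, a' ∈ A, a ≠ a'}.
Equivalently, take A + A and drop any sum 2a that is achievable ONLY as a + a for a ∈ A (i.e. sums representable only with equal summands).
Enumerate pairs (a, a') with a < a' (symmetric, so each unordered pair gives one sum; this covers all a ≠ a'):
  -1 + 1 = 0
  -1 + 2 = 1
  -1 + 4 = 3
  -1 + 6 = 5
  -1 + 7 = 6
  -1 + 9 = 8
  1 + 2 = 3
  1 + 4 = 5
  1 + 6 = 7
  1 + 7 = 8
  1 + 9 = 10
  2 + 4 = 6
  2 + 6 = 8
  2 + 7 = 9
  2 + 9 = 11
  4 + 6 = 10
  4 + 7 = 11
  4 + 9 = 13
  6 + 7 = 13
  6 + 9 = 15
  7 + 9 = 16
Collected distinct sums: {0, 1, 3, 5, 6, 7, 8, 9, 10, 11, 13, 15, 16}
|A +̂ A| = 13
(Reference bound: |A +̂ A| ≥ 2|A| - 3 for |A| ≥ 2, with |A| = 7 giving ≥ 11.)

|A +̂ A| = 13


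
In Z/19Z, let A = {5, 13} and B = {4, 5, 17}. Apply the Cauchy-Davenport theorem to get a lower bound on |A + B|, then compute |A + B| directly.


Cauchy-Davenport: |A + B| ≥ min(p, |A| + |B| - 1) for A, B nonempty in Z/pZ.
|A| = 2, |B| = 3, p = 19.
CD lower bound = min(19, 2 + 3 - 1) = min(19, 4) = 4.
Compute A + B mod 19 directly:
a = 5: 5+4=9, 5+5=10, 5+17=3
a = 13: 13+4=17, 13+5=18, 13+17=11
A + B = {3, 9, 10, 11, 17, 18}, so |A + B| = 6.
Verify: 6 ≥ 4? Yes ✓.

CD lower bound = 4, actual |A + B| = 6.


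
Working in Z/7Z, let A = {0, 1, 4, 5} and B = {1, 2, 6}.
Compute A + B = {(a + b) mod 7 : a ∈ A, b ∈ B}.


Work in Z/7Z: reduce every sum a + b modulo 7.
Enumerate all 12 pairs:
a = 0: 0+1=1, 0+2=2, 0+6=6
a = 1: 1+1=2, 1+2=3, 1+6=0
a = 4: 4+1=5, 4+2=6, 4+6=3
a = 5: 5+1=6, 5+2=0, 5+6=4
Distinct residues collected: {0, 1, 2, 3, 4, 5, 6}
|A + B| = 7 (out of 7 total residues).

A + B = {0, 1, 2, 3, 4, 5, 6}


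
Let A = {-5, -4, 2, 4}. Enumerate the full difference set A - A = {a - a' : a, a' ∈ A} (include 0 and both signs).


A - A = {a - a' : a, a' ∈ A}.
Compute a - a' for each ordered pair (a, a'):
a = -5: -5--5=0, -5--4=-1, -5-2=-7, -5-4=-9
a = -4: -4--5=1, -4--4=0, -4-2=-6, -4-4=-8
a = 2: 2--5=7, 2--4=6, 2-2=0, 2-4=-2
a = 4: 4--5=9, 4--4=8, 4-2=2, 4-4=0
Collecting distinct values (and noting 0 appears from a-a):
A - A = {-9, -8, -7, -6, -2, -1, 0, 1, 2, 6, 7, 8, 9}
|A - A| = 13

A - A = {-9, -8, -7, -6, -2, -1, 0, 1, 2, 6, 7, 8, 9}


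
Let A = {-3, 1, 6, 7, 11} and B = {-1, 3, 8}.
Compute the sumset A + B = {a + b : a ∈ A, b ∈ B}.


A + B = {a + b : a ∈ A, b ∈ B}.
Enumerate all |A|·|B| = 5·3 = 15 pairs (a, b) and collect distinct sums.
a = -3: -3+-1=-4, -3+3=0, -3+8=5
a = 1: 1+-1=0, 1+3=4, 1+8=9
a = 6: 6+-1=5, 6+3=9, 6+8=14
a = 7: 7+-1=6, 7+3=10, 7+8=15
a = 11: 11+-1=10, 11+3=14, 11+8=19
Collecting distinct sums: A + B = {-4, 0, 4, 5, 6, 9, 10, 14, 15, 19}
|A + B| = 10

A + B = {-4, 0, 4, 5, 6, 9, 10, 14, 15, 19}


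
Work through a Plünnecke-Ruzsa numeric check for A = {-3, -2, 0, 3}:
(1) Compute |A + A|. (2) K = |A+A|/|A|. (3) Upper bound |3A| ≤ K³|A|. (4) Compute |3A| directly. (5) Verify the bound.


|A| = 4.
Step 1: Compute A + A by enumerating all 16 pairs.
A + A = {-6, -5, -4, -3, -2, 0, 1, 3, 6}, so |A + A| = 9.
Step 2: Doubling constant K = |A + A|/|A| = 9/4 = 9/4 ≈ 2.2500.
Step 3: Plünnecke-Ruzsa gives |3A| ≤ K³·|A| = (2.2500)³ · 4 ≈ 45.5625.
Step 4: Compute 3A = A + A + A directly by enumerating all triples (a,b,c) ∈ A³; |3A| = 15.
Step 5: Check 15 ≤ 45.5625? Yes ✓.

K = 9/4, Plünnecke-Ruzsa bound K³|A| ≈ 45.5625, |3A| = 15, inequality holds.


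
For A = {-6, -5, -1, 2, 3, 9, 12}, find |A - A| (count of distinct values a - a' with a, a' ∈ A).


A - A = {a - a' : a, a' ∈ A}; |A| = 7.
Bounds: 2|A|-1 ≤ |A - A| ≤ |A|² - |A| + 1, i.e. 13 ≤ |A - A| ≤ 43.
Note: 0 ∈ A - A always (from a - a). The set is symmetric: if d ∈ A - A then -d ∈ A - A.
Enumerate nonzero differences d = a - a' with a > a' (then include -d):
Positive differences: {1, 3, 4, 5, 6, 7, 8, 9, 10, 13, 14, 15, 17, 18}
Full difference set: {0} ∪ (positive diffs) ∪ (negative diffs).
|A - A| = 1 + 2·14 = 29 (matches direct enumeration: 29).

|A - A| = 29


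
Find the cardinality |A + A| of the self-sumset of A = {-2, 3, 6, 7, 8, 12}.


A + A = {a + a' : a, a' ∈ A}; |A| = 6.
General bounds: 2|A| - 1 ≤ |A + A| ≤ |A|(|A|+1)/2, i.e. 11 ≤ |A + A| ≤ 21.
Lower bound 2|A|-1 is attained iff A is an arithmetic progression.
Enumerate sums a + a' for a ≤ a' (symmetric, so this suffices):
a = -2: -2+-2=-4, -2+3=1, -2+6=4, -2+7=5, -2+8=6, -2+12=10
a = 3: 3+3=6, 3+6=9, 3+7=10, 3+8=11, 3+12=15
a = 6: 6+6=12, 6+7=13, 6+8=14, 6+12=18
a = 7: 7+7=14, 7+8=15, 7+12=19
a = 8: 8+8=16, 8+12=20
a = 12: 12+12=24
Distinct sums: {-4, 1, 4, 5, 6, 9, 10, 11, 12, 13, 14, 15, 16, 18, 19, 20, 24}
|A + A| = 17

|A + A| = 17


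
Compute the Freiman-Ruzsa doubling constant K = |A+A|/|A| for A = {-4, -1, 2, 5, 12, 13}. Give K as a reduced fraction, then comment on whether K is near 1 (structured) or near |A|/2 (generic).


|A| = 6.
Compute A + A by enumerating all 36 pairs.
A + A = {-8, -5, -2, 1, 4, 7, 8, 9, 10, 11, 12, 14, 15, 17, 18, 24, 25, 26}, so |A + A| = 18.
K = |A + A| / |A| = 18/6 = 3/1 ≈ 3.0000.
Reference: AP of size 6 gives K = 11/6 ≈ 1.8333; a fully generic set of size 6 gives K ≈ 3.5000.

|A| = 6, |A + A| = 18, K = 18/6 = 3/1.


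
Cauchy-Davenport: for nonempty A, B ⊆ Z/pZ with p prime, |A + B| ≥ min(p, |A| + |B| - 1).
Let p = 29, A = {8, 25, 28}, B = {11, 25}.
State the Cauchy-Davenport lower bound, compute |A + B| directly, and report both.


Cauchy-Davenport: |A + B| ≥ min(p, |A| + |B| - 1) for A, B nonempty in Z/pZ.
|A| = 3, |B| = 2, p = 29.
CD lower bound = min(29, 3 + 2 - 1) = min(29, 4) = 4.
Compute A + B mod 29 directly:
a = 8: 8+11=19, 8+25=4
a = 25: 25+11=7, 25+25=21
a = 28: 28+11=10, 28+25=24
A + B = {4, 7, 10, 19, 21, 24}, so |A + B| = 6.
Verify: 6 ≥ 4? Yes ✓.

CD lower bound = 4, actual |A + B| = 6.


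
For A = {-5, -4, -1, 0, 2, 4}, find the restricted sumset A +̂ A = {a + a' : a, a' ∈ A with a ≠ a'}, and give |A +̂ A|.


Restricted sumset: A +̂ A = {a + a' : a ∈ A, a' ∈ A, a ≠ a'}.
Equivalently, take A + A and drop any sum 2a that is achievable ONLY as a + a for a ∈ A (i.e. sums representable only with equal summands).
Enumerate pairs (a, a') with a < a' (symmetric, so each unordered pair gives one sum; this covers all a ≠ a'):
  -5 + -4 = -9
  -5 + -1 = -6
  -5 + 0 = -5
  -5 + 2 = -3
  -5 + 4 = -1
  -4 + -1 = -5
  -4 + 0 = -4
  -4 + 2 = -2
  -4 + 4 = 0
  -1 + 0 = -1
  -1 + 2 = 1
  -1 + 4 = 3
  0 + 2 = 2
  0 + 4 = 4
  2 + 4 = 6
Collected distinct sums: {-9, -6, -5, -4, -3, -2, -1, 0, 1, 2, 3, 4, 6}
|A +̂ A| = 13
(Reference bound: |A +̂ A| ≥ 2|A| - 3 for |A| ≥ 2, with |A| = 6 giving ≥ 9.)

|A +̂ A| = 13


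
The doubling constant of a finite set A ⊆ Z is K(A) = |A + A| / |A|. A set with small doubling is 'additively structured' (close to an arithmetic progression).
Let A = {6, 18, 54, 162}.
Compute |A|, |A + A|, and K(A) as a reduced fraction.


|A| = 4.
Compute A + A by enumerating all 16 pairs.
A + A = {12, 24, 36, 60, 72, 108, 168, 180, 216, 324}, so |A + A| = 10.
K = |A + A| / |A| = 10/4 = 5/2 ≈ 2.5000.
Reference: AP of size 4 gives K = 7/4 ≈ 1.7500; a fully generic set of size 4 gives K ≈ 2.5000.

|A| = 4, |A + A| = 10, K = 10/4 = 5/2.


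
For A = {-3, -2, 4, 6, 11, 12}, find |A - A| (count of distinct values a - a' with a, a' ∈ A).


A - A = {a - a' : a, a' ∈ A}; |A| = 6.
Bounds: 2|A|-1 ≤ |A - A| ≤ |A|² - |A| + 1, i.e. 11 ≤ |A - A| ≤ 31.
Note: 0 ∈ A - A always (from a - a). The set is symmetric: if d ∈ A - A then -d ∈ A - A.
Enumerate nonzero differences d = a - a' with a > a' (then include -d):
Positive differences: {1, 2, 5, 6, 7, 8, 9, 13, 14, 15}
Full difference set: {0} ∪ (positive diffs) ∪ (negative diffs).
|A - A| = 1 + 2·10 = 21 (matches direct enumeration: 21).

|A - A| = 21


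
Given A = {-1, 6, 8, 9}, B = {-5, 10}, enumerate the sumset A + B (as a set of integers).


A + B = {a + b : a ∈ A, b ∈ B}.
Enumerate all |A|·|B| = 4·2 = 8 pairs (a, b) and collect distinct sums.
a = -1: -1+-5=-6, -1+10=9
a = 6: 6+-5=1, 6+10=16
a = 8: 8+-5=3, 8+10=18
a = 9: 9+-5=4, 9+10=19
Collecting distinct sums: A + B = {-6, 1, 3, 4, 9, 16, 18, 19}
|A + B| = 8

A + B = {-6, 1, 3, 4, 9, 16, 18, 19}


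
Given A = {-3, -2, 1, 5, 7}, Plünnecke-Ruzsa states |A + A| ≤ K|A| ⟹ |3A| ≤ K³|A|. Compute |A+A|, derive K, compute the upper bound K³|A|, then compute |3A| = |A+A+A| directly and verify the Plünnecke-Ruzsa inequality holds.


|A| = 5.
Step 1: Compute A + A by enumerating all 25 pairs.
A + A = {-6, -5, -4, -2, -1, 2, 3, 4, 5, 6, 8, 10, 12, 14}, so |A + A| = 14.
Step 2: Doubling constant K = |A + A|/|A| = 14/5 = 14/5 ≈ 2.8000.
Step 3: Plünnecke-Ruzsa gives |3A| ≤ K³·|A| = (2.8000)³ · 5 ≈ 109.7600.
Step 4: Compute 3A = A + A + A directly by enumerating all triples (a,b,c) ∈ A³; |3A| = 26.
Step 5: Check 26 ≤ 109.7600? Yes ✓.

K = 14/5, Plünnecke-Ruzsa bound K³|A| ≈ 109.7600, |3A| = 26, inequality holds.


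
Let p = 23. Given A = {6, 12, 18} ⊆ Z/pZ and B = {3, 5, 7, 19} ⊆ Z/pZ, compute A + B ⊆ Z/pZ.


Work in Z/23Z: reduce every sum a + b modulo 23.
Enumerate all 12 pairs:
a = 6: 6+3=9, 6+5=11, 6+7=13, 6+19=2
a = 12: 12+3=15, 12+5=17, 12+7=19, 12+19=8
a = 18: 18+3=21, 18+5=0, 18+7=2, 18+19=14
Distinct residues collected: {0, 2, 8, 9, 11, 13, 14, 15, 17, 19, 21}
|A + B| = 11 (out of 23 total residues).

A + B = {0, 2, 8, 9, 11, 13, 14, 15, 17, 19, 21}


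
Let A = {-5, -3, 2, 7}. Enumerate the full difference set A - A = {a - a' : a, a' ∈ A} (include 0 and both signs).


A - A = {a - a' : a, a' ∈ A}.
Compute a - a' for each ordered pair (a, a'):
a = -5: -5--5=0, -5--3=-2, -5-2=-7, -5-7=-12
a = -3: -3--5=2, -3--3=0, -3-2=-5, -3-7=-10
a = 2: 2--5=7, 2--3=5, 2-2=0, 2-7=-5
a = 7: 7--5=12, 7--3=10, 7-2=5, 7-7=0
Collecting distinct values (and noting 0 appears from a-a):
A - A = {-12, -10, -7, -5, -2, 0, 2, 5, 7, 10, 12}
|A - A| = 11

A - A = {-12, -10, -7, -5, -2, 0, 2, 5, 7, 10, 12}


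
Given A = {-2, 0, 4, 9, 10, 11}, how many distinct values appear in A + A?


A + A = {a + a' : a, a' ∈ A}; |A| = 6.
General bounds: 2|A| - 1 ≤ |A + A| ≤ |A|(|A|+1)/2, i.e. 11 ≤ |A + A| ≤ 21.
Lower bound 2|A|-1 is attained iff A is an arithmetic progression.
Enumerate sums a + a' for a ≤ a' (symmetric, so this suffices):
a = -2: -2+-2=-4, -2+0=-2, -2+4=2, -2+9=7, -2+10=8, -2+11=9
a = 0: 0+0=0, 0+4=4, 0+9=9, 0+10=10, 0+11=11
a = 4: 4+4=8, 4+9=13, 4+10=14, 4+11=15
a = 9: 9+9=18, 9+10=19, 9+11=20
a = 10: 10+10=20, 10+11=21
a = 11: 11+11=22
Distinct sums: {-4, -2, 0, 2, 4, 7, 8, 9, 10, 11, 13, 14, 15, 18, 19, 20, 21, 22}
|A + A| = 18

|A + A| = 18


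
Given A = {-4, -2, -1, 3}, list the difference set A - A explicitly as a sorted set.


A - A = {a - a' : a, a' ∈ A}.
Compute a - a' for each ordered pair (a, a'):
a = -4: -4--4=0, -4--2=-2, -4--1=-3, -4-3=-7
a = -2: -2--4=2, -2--2=0, -2--1=-1, -2-3=-5
a = -1: -1--4=3, -1--2=1, -1--1=0, -1-3=-4
a = 3: 3--4=7, 3--2=5, 3--1=4, 3-3=0
Collecting distinct values (and noting 0 appears from a-a):
A - A = {-7, -5, -4, -3, -2, -1, 0, 1, 2, 3, 4, 5, 7}
|A - A| = 13

A - A = {-7, -5, -4, -3, -2, -1, 0, 1, 2, 3, 4, 5, 7}


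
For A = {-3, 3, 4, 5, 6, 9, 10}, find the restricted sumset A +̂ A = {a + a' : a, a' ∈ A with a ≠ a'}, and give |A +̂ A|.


Restricted sumset: A +̂ A = {a + a' : a ∈ A, a' ∈ A, a ≠ a'}.
Equivalently, take A + A and drop any sum 2a that is achievable ONLY as a + a for a ∈ A (i.e. sums representable only with equal summands).
Enumerate pairs (a, a') with a < a' (symmetric, so each unordered pair gives one sum; this covers all a ≠ a'):
  -3 + 3 = 0
  -3 + 4 = 1
  -3 + 5 = 2
  -3 + 6 = 3
  -3 + 9 = 6
  -3 + 10 = 7
  3 + 4 = 7
  3 + 5 = 8
  3 + 6 = 9
  3 + 9 = 12
  3 + 10 = 13
  4 + 5 = 9
  4 + 6 = 10
  4 + 9 = 13
  4 + 10 = 14
  5 + 6 = 11
  5 + 9 = 14
  5 + 10 = 15
  6 + 9 = 15
  6 + 10 = 16
  9 + 10 = 19
Collected distinct sums: {0, 1, 2, 3, 6, 7, 8, 9, 10, 11, 12, 13, 14, 15, 16, 19}
|A +̂ A| = 16
(Reference bound: |A +̂ A| ≥ 2|A| - 3 for |A| ≥ 2, with |A| = 7 giving ≥ 11.)

|A +̂ A| = 16


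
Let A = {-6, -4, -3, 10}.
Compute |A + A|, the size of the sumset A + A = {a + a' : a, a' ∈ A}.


A + A = {a + a' : a, a' ∈ A}; |A| = 4.
General bounds: 2|A| - 1 ≤ |A + A| ≤ |A|(|A|+1)/2, i.e. 7 ≤ |A + A| ≤ 10.
Lower bound 2|A|-1 is attained iff A is an arithmetic progression.
Enumerate sums a + a' for a ≤ a' (symmetric, so this suffices):
a = -6: -6+-6=-12, -6+-4=-10, -6+-3=-9, -6+10=4
a = -4: -4+-4=-8, -4+-3=-7, -4+10=6
a = -3: -3+-3=-6, -3+10=7
a = 10: 10+10=20
Distinct sums: {-12, -10, -9, -8, -7, -6, 4, 6, 7, 20}
|A + A| = 10

|A + A| = 10
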